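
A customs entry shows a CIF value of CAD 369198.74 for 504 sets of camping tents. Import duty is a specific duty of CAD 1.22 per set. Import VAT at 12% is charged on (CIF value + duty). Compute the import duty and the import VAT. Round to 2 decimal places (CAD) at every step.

Import duty: CAD 614.88; import VAT: CAD 44377.63

Import duty = 504 × 1.22 = 614.88
VAT base = CIF + duty = 369198.74 + 614.88 = 369813.62
Import VAT = 369813.62 × 12% = 44377.63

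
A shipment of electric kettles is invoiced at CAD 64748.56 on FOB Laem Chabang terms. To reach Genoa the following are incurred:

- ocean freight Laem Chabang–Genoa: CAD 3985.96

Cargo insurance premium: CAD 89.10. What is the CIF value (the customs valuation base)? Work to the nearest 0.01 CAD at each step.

CIF value: CAD 68823.62

CIF = FOB price + freight + insurance
CIF = 64748.56 + 3985.96 + 89.10 = 68823.62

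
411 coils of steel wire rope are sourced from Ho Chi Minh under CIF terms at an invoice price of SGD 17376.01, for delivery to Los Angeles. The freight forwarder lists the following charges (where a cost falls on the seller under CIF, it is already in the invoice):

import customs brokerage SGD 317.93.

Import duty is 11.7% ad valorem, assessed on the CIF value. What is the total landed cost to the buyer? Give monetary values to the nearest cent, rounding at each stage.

Total landed cost: SGD 19726.93

CIF: the seller pays costs through ocean freight and marine insurance to the destination port.
The CIF price already equals the CIF value: 17376.01
Import duty = 17376.01 × 11.7% = 2032.99
Buyer bears: brokerage 317.93 + duty 2032.99 = 2350.92
Landed cost = invoice 17376.01 + 2350.92 = 19726.93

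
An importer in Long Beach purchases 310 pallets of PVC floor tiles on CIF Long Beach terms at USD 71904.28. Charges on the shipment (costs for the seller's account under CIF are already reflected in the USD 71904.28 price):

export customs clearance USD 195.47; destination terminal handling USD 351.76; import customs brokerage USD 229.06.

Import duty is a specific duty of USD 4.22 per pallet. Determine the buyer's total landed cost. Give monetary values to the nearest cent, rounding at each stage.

Total landed cost: USD 73793.30

CIF: the seller pays costs through ocean freight and marine insurance to the destination port.
Already in the invoice (seller's account under CIF): export clearance — exclude.
The CIF price already equals the CIF value: 71904.28
Import duty = 310 × 4.22 = 1308.20
Buyer bears: destination terminal 351.76 + brokerage 229.06 + duty 1308.20 = 1889.02
Landed cost = invoice 71904.28 + 1889.02 = 73793.30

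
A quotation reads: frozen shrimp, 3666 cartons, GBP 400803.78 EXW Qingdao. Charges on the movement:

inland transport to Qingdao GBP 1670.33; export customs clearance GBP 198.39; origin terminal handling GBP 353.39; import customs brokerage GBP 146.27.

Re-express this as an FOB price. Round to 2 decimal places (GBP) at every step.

FOB price: GBP 403025.89

Not relevant to the conversion: brokerage — on the buyer under both terms; not part of either seller's price.
From EXW to FOB, the seller additionally bears: inland to port, export clearance, origin terminal.
FOB price = 400803.78 + 1670.33 + 198.39 + 353.39 = 403025.89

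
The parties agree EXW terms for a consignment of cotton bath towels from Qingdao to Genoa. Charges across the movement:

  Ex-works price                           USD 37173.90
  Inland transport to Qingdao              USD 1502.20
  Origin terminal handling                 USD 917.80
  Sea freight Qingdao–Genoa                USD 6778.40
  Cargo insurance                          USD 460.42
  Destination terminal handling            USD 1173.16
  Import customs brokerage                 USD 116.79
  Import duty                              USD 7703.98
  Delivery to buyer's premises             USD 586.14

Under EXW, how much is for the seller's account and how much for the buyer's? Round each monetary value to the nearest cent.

EXW: the seller makes goods available at their premises; the buyer bears all onward costs.
Seller's account: goods 37173.90 = 37173.90
Buyer's account: inland to port 1502.20 + origin terminal 917.80 + freight 6778.40 + insurance 460.42 + destination terminal 1173.16 + brokerage 116.79 + duty 7703.98 + delivery 586.14 = 19238.89

Seller: USD 37173.90; buyer: USD 19238.89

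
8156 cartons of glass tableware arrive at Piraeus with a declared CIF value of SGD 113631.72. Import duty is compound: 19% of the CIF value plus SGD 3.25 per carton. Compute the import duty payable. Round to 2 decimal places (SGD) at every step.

Ad valorem component: 113631.72 × 19% = 21590.03
Specific component: 8156 × 3.25 = 26507.00
Import duty = 21590.03 + 26507.00 = 48097.03

Import duty: SGD 48097.03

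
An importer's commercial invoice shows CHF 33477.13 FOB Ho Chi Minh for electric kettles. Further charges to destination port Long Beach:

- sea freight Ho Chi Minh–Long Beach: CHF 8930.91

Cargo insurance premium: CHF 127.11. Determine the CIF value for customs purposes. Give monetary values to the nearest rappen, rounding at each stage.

CIF value: CHF 42535.15

CIF = FOB price + freight + insurance
CIF = 33477.13 + 8930.91 + 127.11 = 42535.15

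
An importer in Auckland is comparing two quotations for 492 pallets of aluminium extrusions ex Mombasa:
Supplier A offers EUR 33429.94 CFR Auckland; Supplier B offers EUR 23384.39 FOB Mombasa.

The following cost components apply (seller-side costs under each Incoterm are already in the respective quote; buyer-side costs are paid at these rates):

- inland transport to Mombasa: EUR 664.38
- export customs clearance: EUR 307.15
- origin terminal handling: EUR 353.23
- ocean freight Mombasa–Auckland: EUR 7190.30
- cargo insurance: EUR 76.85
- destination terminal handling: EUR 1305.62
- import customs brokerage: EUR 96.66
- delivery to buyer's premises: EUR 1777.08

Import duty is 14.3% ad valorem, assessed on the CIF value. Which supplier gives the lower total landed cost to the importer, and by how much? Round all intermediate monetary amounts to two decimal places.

Supplier B is cheaper by EUR 3263.55

Supplier A (CFR):
CIF value = CFR price + insurance = 33429.94 + 76.85 = 33506.79
Import duty = 33506.79 × 14.3% = 4791.47
Buyer bears (A): 76.85 + 1305.62 + 96.66 + 1777.08 = 3256.21
Landed cost (A) = invoice 33429.94 + 3256.21 + duty 4791.47 = 41477.62
Supplier B (FOB):
CIF value = FOB price + freight + insurance = 23384.39 + 7190.30 + 76.85 = 30651.54
Import duty = 30651.54 × 14.3% = 4383.17
Buyer bears (B): 7190.30 + 76.85 + 1305.62 + 96.66 + 1777.08 = 10446.51
Landed cost (B) = invoice 23384.39 + 10446.51 + duty 4383.17 = 38214.07
Difference = |41477.62 − 38214.07| = 3263.55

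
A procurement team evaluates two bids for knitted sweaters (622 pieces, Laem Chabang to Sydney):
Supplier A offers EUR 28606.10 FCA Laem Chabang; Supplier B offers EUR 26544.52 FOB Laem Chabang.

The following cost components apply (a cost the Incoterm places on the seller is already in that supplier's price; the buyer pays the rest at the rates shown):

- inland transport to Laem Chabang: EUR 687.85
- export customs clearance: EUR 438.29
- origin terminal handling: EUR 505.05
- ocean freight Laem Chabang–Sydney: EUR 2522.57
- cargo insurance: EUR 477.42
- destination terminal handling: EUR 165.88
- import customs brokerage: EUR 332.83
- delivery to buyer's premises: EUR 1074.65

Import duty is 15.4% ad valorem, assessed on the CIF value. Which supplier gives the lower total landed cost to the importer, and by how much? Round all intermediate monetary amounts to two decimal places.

Supplier A (FCA):
CIF value = FCA price + origin terminal + freight + insurance = 28606.10 + 505.05 + 2522.57 + 477.42 = 32111.14
Import duty = 32111.14 × 15.4% = 4945.12
Buyer bears (A): 505.05 + 2522.57 + 477.42 + 165.88 + 332.83 + 1074.65 = 5078.40
Landed cost (A) = invoice 28606.10 + 5078.40 + duty 4945.12 = 38629.62
Supplier B (FOB):
CIF value = FOB price + freight + insurance = 26544.52 + 2522.57 + 477.42 = 29544.51
Import duty = 29544.51 × 15.4% = 4549.85
Buyer bears (B): 2522.57 + 477.42 + 165.88 + 332.83 + 1074.65 = 4573.35
Landed cost (B) = invoice 26544.52 + 4573.35 + duty 4549.85 = 35667.72
Difference = |38629.62 − 35667.72| = 2961.90

Supplier B is cheaper by EUR 2961.90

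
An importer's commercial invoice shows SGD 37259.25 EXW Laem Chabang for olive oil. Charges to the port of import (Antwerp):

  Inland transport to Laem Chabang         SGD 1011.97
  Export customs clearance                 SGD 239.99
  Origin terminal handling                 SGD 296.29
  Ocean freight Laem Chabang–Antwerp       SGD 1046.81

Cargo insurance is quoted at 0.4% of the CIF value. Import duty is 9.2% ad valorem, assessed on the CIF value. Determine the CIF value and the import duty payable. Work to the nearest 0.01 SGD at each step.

Let C be the CIF value. C = EXW price + pre-shipment costs + freight + 0.4% × C
C − 0.4% × C = 37259.25 + 1011.97 + 239.99 + 296.29 + 1046.81
0.996 × C = 39854.31
C = 39854.31 / 0.996 = 40014.37
Insurance premium = 0.4% × 40014.37 = 160.06
Import duty = 40014.37 × 9.2% = 3681.32

CIF value: SGD 40014.37; import duty: SGD 3681.32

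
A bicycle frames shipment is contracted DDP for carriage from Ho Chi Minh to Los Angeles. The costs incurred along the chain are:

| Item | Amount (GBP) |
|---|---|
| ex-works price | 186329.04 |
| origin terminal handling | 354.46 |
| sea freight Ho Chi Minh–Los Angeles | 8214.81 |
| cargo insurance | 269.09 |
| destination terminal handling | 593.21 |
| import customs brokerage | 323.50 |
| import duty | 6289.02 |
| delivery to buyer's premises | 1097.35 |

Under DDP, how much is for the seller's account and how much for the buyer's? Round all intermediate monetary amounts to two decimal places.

Seller: GBP 203470.48; buyer: GBP 0.00

DDP: the seller bears all costs including import duty.
Seller's account: goods 186329.04 + origin terminal 354.46 + freight 8214.81 + insurance 269.09 + destination terminal 593.21 + brokerage 323.50 + duty 6289.02 + delivery 1097.35 = 203470.48
Buyer's account: 0.00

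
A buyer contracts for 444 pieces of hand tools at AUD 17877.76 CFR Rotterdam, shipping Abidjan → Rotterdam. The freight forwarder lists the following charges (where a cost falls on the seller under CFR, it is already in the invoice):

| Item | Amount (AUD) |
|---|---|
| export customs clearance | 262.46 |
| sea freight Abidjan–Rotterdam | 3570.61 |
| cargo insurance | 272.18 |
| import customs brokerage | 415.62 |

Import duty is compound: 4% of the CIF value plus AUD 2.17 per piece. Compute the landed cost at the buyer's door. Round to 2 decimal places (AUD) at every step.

Total landed cost: AUD 20255.04

CFR: the seller pays costs through ocean freight to the destination port, but not insurance.
Already in the invoice (seller's account under CFR): export clearance, freight — exclude.
CIF value = CFR price + insurance = 17877.76 + 272.18 = 18149.94
Ad valorem component: 18149.94 × 4% = 726.00
Specific component: 444 × 2.17 = 963.48
Import duty = 726.00 + 963.48 = 1689.48
Buyer bears: insurance 272.18 + brokerage 415.62 + duty 1689.48 = 2377.28
Landed cost = invoice 17877.76 + 2377.28 = 20255.04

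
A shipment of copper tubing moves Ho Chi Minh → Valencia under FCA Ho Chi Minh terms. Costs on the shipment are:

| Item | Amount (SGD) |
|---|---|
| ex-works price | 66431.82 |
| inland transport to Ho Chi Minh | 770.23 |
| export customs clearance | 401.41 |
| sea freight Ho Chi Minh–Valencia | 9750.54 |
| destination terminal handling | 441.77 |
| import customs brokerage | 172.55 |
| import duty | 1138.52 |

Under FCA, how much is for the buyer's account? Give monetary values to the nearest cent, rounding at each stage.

Buyer's account: SGD 11503.38

FCA: the seller delivers export-cleared goods to the carrier; the buyer bears costs from that point.
Seller's account: goods 66431.82 + inland to port 770.23 + export clearance 401.41 = 67603.46
Buyer's account: freight 9750.54 + destination terminal 441.77 + brokerage 172.55 + duty 1138.52 = 11503.38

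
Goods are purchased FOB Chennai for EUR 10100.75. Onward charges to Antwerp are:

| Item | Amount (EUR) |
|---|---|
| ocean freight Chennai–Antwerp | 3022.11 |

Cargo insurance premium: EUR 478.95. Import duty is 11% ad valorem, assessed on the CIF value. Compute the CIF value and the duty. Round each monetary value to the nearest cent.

CIF value: EUR 13601.81; import duty: EUR 1496.20

CIF = FOB price + freight + insurance
CIF = 10100.75 + 3022.11 + 478.95 = 13601.81
Import duty = 13601.81 × 11% = 1496.20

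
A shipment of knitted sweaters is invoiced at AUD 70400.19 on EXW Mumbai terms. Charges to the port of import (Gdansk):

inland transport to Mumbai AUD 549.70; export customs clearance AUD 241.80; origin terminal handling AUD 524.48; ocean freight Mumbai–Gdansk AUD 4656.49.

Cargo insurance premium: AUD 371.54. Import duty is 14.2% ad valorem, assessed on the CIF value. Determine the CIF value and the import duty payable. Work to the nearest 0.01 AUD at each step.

CIF value: AUD 76744.20; import duty: AUD 10897.68

CIF = EXW price + pre-shipment costs + freight + insurance
CIF = 70400.19 + 549.70 + 241.80 + 524.48 + 4656.49 + 371.54 = 76744.20
Import duty = 76744.20 × 14.2% = 10897.68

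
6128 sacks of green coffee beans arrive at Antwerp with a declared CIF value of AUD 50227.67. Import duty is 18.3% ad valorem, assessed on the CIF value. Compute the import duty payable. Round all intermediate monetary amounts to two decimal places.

Import duty = 50227.67 × 18.3% = 9191.66

Import duty: AUD 9191.66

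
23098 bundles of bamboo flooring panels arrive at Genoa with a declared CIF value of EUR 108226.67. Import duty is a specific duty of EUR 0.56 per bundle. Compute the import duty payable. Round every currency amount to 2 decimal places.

Import duty = 23098 × 0.56 = 12934.88

Import duty: EUR 12934.88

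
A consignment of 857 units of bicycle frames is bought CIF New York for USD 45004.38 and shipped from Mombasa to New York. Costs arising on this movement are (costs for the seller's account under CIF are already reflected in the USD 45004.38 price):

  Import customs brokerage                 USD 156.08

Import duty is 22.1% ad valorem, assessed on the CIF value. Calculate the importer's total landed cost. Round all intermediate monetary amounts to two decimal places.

CIF: the seller pays costs through ocean freight and marine insurance to the destination port.
The CIF price already equals the CIF value: 45004.38
Import duty = 45004.38 × 22.1% = 9945.97
Buyer bears: brokerage 156.08 + duty 9945.97 = 10102.05
Landed cost = invoice 45004.38 + 10102.05 = 55106.43

Total landed cost: USD 55106.43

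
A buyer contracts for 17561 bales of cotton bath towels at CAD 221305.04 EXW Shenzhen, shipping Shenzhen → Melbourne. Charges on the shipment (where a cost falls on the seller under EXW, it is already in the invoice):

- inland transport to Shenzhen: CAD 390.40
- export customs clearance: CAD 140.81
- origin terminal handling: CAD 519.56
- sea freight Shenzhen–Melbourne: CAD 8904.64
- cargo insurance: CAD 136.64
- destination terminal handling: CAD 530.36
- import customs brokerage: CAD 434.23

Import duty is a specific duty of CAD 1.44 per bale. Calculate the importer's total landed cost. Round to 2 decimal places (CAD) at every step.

EXW: the seller makes goods available at their premises; the buyer bears all onward costs.
CIF value = EXW price + inland to port + export clearance + origin terminal + freight + insurance = 221305.04 + 390.40 + 140.81 + 519.56 + 8904.64 + 136.64 = 231397.09
Import duty = 17561 × 1.44 = 25287.84
Buyer bears: inland to port 390.40 + export clearance 140.81 + origin terminal 519.56 + freight 8904.64 + insurance 136.64 + destination terminal 530.36 + brokerage 434.23 + duty 25287.84 = 36344.48
Landed cost = invoice 221305.04 + 36344.48 = 257649.52

Total landed cost: CAD 257649.52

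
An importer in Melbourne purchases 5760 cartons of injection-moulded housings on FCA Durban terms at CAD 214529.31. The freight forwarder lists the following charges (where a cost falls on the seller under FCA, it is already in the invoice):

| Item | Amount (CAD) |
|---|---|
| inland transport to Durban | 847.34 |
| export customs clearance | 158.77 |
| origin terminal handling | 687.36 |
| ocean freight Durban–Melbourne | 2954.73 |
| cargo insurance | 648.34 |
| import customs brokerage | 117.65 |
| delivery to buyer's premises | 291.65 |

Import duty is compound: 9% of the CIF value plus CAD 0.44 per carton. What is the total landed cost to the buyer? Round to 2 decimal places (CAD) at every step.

Total landed cost: CAD 241457.22

FCA: the seller delivers export-cleared goods to the carrier; the buyer bears costs from that point.
Already in the invoice (seller's account under FCA): inland to port, export clearance — exclude.
CIF value = FCA price + origin terminal + freight + insurance = 214529.31 + 687.36 + 2954.73 + 648.34 = 218819.74
Ad valorem component: 218819.74 × 9% = 19693.78
Specific component: 5760 × 0.44 = 2534.40
Import duty = 19693.78 + 2534.40 = 22228.18
Buyer bears: origin terminal 687.36 + freight 2954.73 + insurance 648.34 + brokerage 117.65 + delivery 291.65 + duty 22228.18 = 26927.91
Landed cost = invoice 214529.31 + 26927.91 = 241457.22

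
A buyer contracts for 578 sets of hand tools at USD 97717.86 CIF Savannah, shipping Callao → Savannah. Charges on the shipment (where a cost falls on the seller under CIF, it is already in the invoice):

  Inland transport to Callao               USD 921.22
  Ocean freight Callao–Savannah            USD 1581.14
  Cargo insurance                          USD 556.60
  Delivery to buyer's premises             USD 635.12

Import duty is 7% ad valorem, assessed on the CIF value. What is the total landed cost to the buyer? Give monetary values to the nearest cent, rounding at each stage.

Total landed cost: USD 105193.23

CIF: the seller pays costs through ocean freight and marine insurance to the destination port.
Already in the invoice (seller's account under CIF): inland to port, freight, insurance — exclude.
The CIF price already equals the CIF value: 97717.86
Import duty = 97717.86 × 7% = 6840.25
Buyer bears: delivery 635.12 + duty 6840.25 = 7475.37
Landed cost = invoice 97717.86 + 7475.37 = 105193.23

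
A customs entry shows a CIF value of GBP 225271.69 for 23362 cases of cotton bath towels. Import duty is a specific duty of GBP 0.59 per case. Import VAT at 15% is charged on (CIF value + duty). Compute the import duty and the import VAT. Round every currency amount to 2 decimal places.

Import duty: GBP 13783.58; import VAT: GBP 35858.29

Import duty = 23362 × 0.59 = 13783.58
VAT base = CIF + duty = 225271.69 + 13783.58 = 239055.27
Import VAT = 239055.27 × 15% = 35858.29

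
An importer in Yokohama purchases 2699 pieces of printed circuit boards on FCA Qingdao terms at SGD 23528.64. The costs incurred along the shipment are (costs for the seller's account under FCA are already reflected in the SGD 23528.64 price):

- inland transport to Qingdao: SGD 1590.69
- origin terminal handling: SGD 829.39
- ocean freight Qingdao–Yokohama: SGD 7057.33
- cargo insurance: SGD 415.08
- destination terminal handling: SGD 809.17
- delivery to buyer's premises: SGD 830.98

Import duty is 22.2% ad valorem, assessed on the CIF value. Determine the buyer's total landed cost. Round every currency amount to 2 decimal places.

FCA: the seller delivers export-cleared goods to the carrier; the buyer bears costs from that point.
Already in the invoice (seller's account under FCA): inland to port — exclude.
CIF value = FCA price + origin terminal + freight + insurance = 23528.64 + 829.39 + 7057.33 + 415.08 = 31830.44
Import duty = 31830.44 × 22.2% = 7066.36
Buyer bears: origin terminal 829.39 + freight 7057.33 + insurance 415.08 + destination terminal 809.17 + delivery 830.98 + duty 7066.36 = 17008.31
Landed cost = invoice 23528.64 + 17008.31 = 40536.95

Total landed cost: SGD 40536.95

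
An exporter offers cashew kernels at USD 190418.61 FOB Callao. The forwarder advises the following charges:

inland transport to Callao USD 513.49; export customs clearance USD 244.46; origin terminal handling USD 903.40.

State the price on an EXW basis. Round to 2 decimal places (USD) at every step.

From FOB to EXW, the seller no longer bears: inland to port, export clearance, origin terminal.
EXW price = 190418.61 − 513.49 − 244.46 − 903.40 = 188757.26

EXW price: USD 188757.26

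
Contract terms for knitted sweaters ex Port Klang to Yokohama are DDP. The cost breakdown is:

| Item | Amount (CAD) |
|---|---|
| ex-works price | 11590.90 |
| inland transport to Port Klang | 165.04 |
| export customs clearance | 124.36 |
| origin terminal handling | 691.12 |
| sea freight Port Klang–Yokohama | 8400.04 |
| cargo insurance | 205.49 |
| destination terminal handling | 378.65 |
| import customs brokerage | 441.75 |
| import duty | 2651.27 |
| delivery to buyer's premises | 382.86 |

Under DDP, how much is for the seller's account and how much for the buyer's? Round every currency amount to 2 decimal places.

DDP: the seller bears all costs including import duty.
Seller's account: goods 11590.90 + inland to port 165.04 + export clearance 124.36 + origin terminal 691.12 + freight 8400.04 + insurance 205.49 + destination terminal 378.65 + brokerage 441.75 + duty 2651.27 + delivery 382.86 = 25031.48
Buyer's account: 0.00

Seller: CAD 25031.48; buyer: CAD 0.00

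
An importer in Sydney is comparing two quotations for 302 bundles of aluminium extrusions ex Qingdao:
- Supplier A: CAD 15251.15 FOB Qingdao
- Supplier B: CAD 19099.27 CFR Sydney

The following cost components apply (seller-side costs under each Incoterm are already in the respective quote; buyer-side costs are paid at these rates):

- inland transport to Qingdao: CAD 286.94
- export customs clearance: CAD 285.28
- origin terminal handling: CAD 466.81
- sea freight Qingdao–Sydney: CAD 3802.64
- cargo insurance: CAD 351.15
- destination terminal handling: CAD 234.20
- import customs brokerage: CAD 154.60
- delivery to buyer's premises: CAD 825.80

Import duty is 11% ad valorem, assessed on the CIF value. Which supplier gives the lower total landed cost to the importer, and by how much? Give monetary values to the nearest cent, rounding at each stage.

Supplier A (FOB):
CIF value = FOB price + freight + insurance = 15251.15 + 3802.64 + 351.15 = 19404.94
Import duty = 19404.94 × 11% = 2134.54
Buyer bears (A): 3802.64 + 351.15 + 234.20 + 154.60 + 825.80 = 5368.39
Landed cost (A) = invoice 15251.15 + 5368.39 + duty 2134.54 = 22754.08
Supplier B (CFR):
CIF value = CFR price + insurance = 19099.27 + 351.15 = 19450.42
Import duty = 19450.42 × 11% = 2139.55
Buyer bears (B): 351.15 + 234.20 + 154.60 + 825.80 = 1565.75
Landed cost (B) = invoice 19099.27 + 1565.75 + duty 2139.55 = 22804.57
Difference = |22754.08 − 22804.57| = 50.49

Supplier A is cheaper by CAD 50.49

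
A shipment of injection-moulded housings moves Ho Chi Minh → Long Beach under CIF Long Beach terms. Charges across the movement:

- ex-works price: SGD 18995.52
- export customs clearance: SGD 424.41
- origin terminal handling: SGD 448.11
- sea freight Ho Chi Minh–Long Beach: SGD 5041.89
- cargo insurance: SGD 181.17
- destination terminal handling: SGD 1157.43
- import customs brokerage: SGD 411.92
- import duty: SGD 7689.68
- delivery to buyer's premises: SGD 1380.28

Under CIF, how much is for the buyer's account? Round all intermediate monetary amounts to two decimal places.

Buyer's account: SGD 10639.31

CIF: the seller pays costs through ocean freight and marine insurance to the destination port.
Seller's account: goods 18995.52 + export clearance 424.41 + origin terminal 448.11 + freight 5041.89 + insurance 181.17 = 25091.10
Buyer's account: destination terminal 1157.43 + brokerage 411.92 + duty 7689.68 + delivery 1380.28 = 10639.31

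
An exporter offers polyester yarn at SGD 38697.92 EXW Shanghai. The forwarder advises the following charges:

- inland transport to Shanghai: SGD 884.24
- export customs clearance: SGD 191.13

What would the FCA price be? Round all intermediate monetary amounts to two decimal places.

From EXW to FCA, the seller additionally bears: inland to port, export clearance.
FCA price = 38697.92 + 884.24 + 191.13 = 39773.29

FCA price: SGD 39773.29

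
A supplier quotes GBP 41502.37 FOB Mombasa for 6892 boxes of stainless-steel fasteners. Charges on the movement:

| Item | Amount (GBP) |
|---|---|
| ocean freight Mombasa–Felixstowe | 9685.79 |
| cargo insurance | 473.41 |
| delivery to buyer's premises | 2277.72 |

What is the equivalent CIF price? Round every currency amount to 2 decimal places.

CIF price: GBP 51661.57

Not relevant to the conversion: delivery — on the buyer under both terms; not part of either seller's price.
From FOB to CIF, the seller additionally bears: freight, insurance.
CIF price = 41502.37 + 9685.79 + 473.41 = 51661.57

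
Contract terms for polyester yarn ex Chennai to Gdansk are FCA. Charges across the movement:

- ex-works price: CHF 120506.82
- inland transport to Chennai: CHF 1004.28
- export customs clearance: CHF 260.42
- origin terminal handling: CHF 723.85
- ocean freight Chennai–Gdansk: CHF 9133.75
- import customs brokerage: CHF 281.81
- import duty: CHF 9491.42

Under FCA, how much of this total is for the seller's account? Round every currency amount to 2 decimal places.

Seller's account: CHF 121771.52

FCA: the seller delivers export-cleared goods to the carrier; the buyer bears costs from that point.
Seller's account: goods 120506.82 + inland to port 1004.28 + export clearance 260.42 = 121771.52
Buyer's account: origin terminal 723.85 + freight 9133.75 + brokerage 281.81 + duty 9491.42 = 19630.83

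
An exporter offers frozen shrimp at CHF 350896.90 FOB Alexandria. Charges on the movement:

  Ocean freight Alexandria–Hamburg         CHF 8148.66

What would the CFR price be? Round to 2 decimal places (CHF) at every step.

From FOB to CFR, the seller additionally bears: freight.
CFR price = 350896.90 + 8148.66 = 359045.56

CFR price: CHF 359045.56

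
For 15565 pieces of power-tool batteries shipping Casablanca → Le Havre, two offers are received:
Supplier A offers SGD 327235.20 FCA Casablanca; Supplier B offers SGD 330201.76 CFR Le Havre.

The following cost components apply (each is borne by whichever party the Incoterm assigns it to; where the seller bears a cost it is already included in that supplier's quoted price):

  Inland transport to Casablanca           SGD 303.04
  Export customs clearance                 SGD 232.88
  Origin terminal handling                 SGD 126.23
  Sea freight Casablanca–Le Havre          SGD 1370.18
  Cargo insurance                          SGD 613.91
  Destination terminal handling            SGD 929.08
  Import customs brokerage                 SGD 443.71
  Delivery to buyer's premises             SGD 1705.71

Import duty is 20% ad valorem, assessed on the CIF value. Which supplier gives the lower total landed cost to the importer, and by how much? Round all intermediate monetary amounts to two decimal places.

Supplier A is cheaper by SGD 1764.18

Supplier A (FCA):
CIF value = FCA price + origin terminal + freight + insurance = 327235.20 + 126.23 + 1370.18 + 613.91 = 329345.52
Import duty = 329345.52 × 20% = 65869.10
Buyer bears (A): 126.23 + 1370.18 + 613.91 + 929.08 + 443.71 + 1705.71 = 5188.82
Landed cost (A) = invoice 327235.20 + 5188.82 + duty 65869.10 = 398293.12
Supplier B (CFR):
CIF value = CFR price + insurance = 330201.76 + 613.91 = 330815.67
Import duty = 330815.67 × 20% = 66163.13
Buyer bears (B): 613.91 + 929.08 + 443.71 + 1705.71 = 3692.41
Landed cost (B) = invoice 330201.76 + 3692.41 + duty 66163.13 = 400057.30
Difference = |398293.12 − 400057.30| = 1764.18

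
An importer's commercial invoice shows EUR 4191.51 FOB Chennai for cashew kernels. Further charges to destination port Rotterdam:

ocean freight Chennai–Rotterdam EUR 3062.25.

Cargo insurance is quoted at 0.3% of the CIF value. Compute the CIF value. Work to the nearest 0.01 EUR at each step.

CIF value: EUR 7275.59

Let C be the CIF value. C = FOB price + freight + 0.3% × C
C − 0.3% × C = 4191.51 + 3062.25
0.997 × C = 7253.76
C = 7253.76 / 0.997 = 7275.59
Insurance premium = 0.3% × 7275.59 = 21.83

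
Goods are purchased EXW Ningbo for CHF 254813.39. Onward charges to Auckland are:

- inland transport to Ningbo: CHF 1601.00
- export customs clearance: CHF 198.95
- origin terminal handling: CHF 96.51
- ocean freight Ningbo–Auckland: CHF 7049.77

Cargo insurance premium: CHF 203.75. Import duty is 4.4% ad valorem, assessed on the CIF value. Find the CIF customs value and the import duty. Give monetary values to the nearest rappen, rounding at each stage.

CIF = EXW price + pre-shipment costs + freight + insurance
CIF = 254813.39 + 1601.00 + 198.95 + 96.51 + 7049.77 + 203.75 = 263963.37
Import duty = 263963.37 × 4.4% = 11614.39

CIF value: CHF 263963.37; import duty: CHF 11614.39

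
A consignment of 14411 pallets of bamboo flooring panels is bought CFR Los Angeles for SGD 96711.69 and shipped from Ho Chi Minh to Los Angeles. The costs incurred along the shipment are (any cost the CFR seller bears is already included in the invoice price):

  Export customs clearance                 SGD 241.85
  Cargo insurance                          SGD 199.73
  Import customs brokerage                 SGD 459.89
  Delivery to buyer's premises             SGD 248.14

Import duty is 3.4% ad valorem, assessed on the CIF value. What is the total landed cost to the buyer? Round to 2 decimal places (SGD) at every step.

CFR: the seller pays costs through ocean freight to the destination port, but not insurance.
Already in the invoice (seller's account under CFR): export clearance — exclude.
CIF value = CFR price + insurance = 96711.69 + 199.73 = 96911.42
Import duty = 96911.42 × 3.4% = 3294.99
Buyer bears: insurance 199.73 + brokerage 459.89 + delivery 248.14 + duty 3294.99 = 4202.75
Landed cost = invoice 96711.69 + 4202.75 = 100914.44

Total landed cost: SGD 100914.44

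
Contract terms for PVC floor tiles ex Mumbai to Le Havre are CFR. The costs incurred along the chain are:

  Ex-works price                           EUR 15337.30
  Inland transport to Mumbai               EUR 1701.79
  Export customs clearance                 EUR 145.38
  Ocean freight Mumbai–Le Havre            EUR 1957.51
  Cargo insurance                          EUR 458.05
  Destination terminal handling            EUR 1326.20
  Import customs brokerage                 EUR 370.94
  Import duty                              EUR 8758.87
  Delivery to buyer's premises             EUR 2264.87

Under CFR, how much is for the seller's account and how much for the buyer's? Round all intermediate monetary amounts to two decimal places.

CFR: the seller pays costs through ocean freight to the destination port, but not insurance.
Seller's account: goods 15337.30 + inland to port 1701.79 + export clearance 145.38 + freight 1957.51 = 19141.98
Buyer's account: insurance 458.05 + destination terminal 1326.20 + brokerage 370.94 + duty 8758.87 + delivery 2264.87 = 13178.93

Seller: EUR 19141.98; buyer: EUR 13178.93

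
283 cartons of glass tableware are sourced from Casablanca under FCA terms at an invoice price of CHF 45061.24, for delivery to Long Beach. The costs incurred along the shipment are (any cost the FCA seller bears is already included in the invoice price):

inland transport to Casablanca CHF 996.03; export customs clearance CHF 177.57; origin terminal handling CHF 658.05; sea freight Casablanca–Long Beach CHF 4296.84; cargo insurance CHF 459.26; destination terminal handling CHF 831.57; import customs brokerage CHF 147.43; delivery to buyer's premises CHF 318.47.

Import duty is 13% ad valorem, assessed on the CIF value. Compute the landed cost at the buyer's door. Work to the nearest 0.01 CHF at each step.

Total landed cost: CHF 58334.66

FCA: the seller delivers export-cleared goods to the carrier; the buyer bears costs from that point.
Already in the invoice (seller's account under FCA): inland to port, export clearance — exclude.
CIF value = FCA price + origin terminal + freight + insurance = 45061.24 + 658.05 + 4296.84 + 459.26 = 50475.39
Import duty = 50475.39 × 13% = 6561.80
Buyer bears: origin terminal 658.05 + freight 4296.84 + insurance 459.26 + destination terminal 831.57 + brokerage 147.43 + delivery 318.47 + duty 6561.80 = 13273.42
Landed cost = invoice 45061.24 + 13273.42 = 58334.66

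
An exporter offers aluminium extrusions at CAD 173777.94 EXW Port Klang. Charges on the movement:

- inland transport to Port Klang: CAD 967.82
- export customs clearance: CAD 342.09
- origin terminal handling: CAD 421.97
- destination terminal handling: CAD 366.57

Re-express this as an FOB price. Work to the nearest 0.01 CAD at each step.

Not relevant to the conversion: destination terminal — on the buyer under both terms; not part of either seller's price.
From EXW to FOB, the seller additionally bears: inland to port, export clearance, origin terminal.
FOB price = 173777.94 + 967.82 + 342.09 + 421.97 = 175509.82

FOB price: CAD 175509.82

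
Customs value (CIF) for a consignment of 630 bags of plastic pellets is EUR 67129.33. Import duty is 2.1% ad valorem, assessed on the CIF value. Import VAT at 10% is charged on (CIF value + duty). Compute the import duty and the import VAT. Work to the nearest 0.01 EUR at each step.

Import duty = 67129.33 × 2.1% = 1409.72
VAT base = CIF + duty = 67129.33 + 1409.72 = 68539.05
Import VAT = 68539.05 × 10% = 6853.91

Import duty: EUR 1409.72; import VAT: EUR 6853.91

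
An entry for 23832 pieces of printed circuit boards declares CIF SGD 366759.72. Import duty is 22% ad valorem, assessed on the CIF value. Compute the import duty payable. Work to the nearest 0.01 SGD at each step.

Import duty = 366759.72 × 22% = 80687.14

Import duty: SGD 80687.14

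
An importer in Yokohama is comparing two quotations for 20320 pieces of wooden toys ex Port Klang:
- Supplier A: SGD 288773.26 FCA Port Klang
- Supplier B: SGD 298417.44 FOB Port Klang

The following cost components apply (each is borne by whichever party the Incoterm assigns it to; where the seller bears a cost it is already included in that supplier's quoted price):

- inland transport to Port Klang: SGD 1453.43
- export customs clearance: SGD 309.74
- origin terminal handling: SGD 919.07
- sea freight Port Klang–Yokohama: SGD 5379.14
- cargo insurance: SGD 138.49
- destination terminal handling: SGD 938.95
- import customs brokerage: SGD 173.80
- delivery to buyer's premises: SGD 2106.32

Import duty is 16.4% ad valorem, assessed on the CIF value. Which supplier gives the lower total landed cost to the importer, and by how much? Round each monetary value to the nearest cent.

Supplier A is cheaper by SGD 10156.03

Supplier A (FCA):
CIF value = FCA price + origin terminal + freight + insurance = 288773.26 + 919.07 + 5379.14 + 138.49 = 295209.96
Import duty = 295209.96 × 16.4% = 48414.43
Buyer bears (A): 919.07 + 5379.14 + 138.49 + 938.95 + 173.80 + 2106.32 = 9655.77
Landed cost (A) = invoice 288773.26 + 9655.77 + duty 48414.43 = 346843.46
Supplier B (FOB):
CIF value = FOB price + freight + insurance = 298417.44 + 5379.14 + 138.49 = 303935.07
Import duty = 303935.07 × 16.4% = 49845.35
Buyer bears (B): 5379.14 + 138.49 + 938.95 + 173.80 + 2106.32 = 8736.70
Landed cost (B) = invoice 298417.44 + 8736.70 + duty 49845.35 = 356999.49
Difference = |346843.46 − 356999.49| = 10156.03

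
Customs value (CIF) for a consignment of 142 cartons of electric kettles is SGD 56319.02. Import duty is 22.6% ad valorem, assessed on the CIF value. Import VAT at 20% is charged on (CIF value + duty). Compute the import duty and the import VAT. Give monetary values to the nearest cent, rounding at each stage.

Import duty: SGD 12728.10; import VAT: SGD 13809.42

Import duty = 56319.02 × 22.6% = 12728.10
VAT base = CIF + duty = 56319.02 + 12728.10 = 69047.12
Import VAT = 69047.12 × 20% = 13809.42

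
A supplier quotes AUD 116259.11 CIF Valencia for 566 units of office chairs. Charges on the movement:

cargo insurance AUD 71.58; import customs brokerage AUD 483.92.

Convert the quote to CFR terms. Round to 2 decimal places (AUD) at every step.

CFR price: AUD 116187.53

Not relevant to the conversion: brokerage — on the buyer under both terms; not part of either seller's price.
From CIF to CFR, the seller no longer bears: insurance.
CFR price = 116259.11 − 71.58 = 116187.53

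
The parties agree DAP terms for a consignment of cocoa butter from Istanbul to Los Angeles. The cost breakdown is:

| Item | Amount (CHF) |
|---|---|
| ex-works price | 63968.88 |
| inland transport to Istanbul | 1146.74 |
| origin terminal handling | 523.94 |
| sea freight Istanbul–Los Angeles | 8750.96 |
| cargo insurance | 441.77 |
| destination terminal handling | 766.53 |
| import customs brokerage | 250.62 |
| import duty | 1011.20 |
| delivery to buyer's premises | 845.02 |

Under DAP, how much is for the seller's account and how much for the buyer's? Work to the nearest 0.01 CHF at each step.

Seller: CHF 76443.84; buyer: CHF 1261.82

DAP: the seller bears all costs to the named destination except import duty and clearance.
Seller's account: goods 63968.88 + inland to port 1146.74 + origin terminal 523.94 + freight 8750.96 + insurance 441.77 + destination terminal 766.53 + delivery 845.02 = 76443.84
Buyer's account: brokerage 250.62 + duty 1011.20 = 1261.82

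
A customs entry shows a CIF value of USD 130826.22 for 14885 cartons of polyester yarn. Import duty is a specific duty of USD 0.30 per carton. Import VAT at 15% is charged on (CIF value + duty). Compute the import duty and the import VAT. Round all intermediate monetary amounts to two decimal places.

Import duty: USD 4465.50; import VAT: USD 20293.76

Import duty = 14885 × 0.30 = 4465.50
VAT base = CIF + duty = 130826.22 + 4465.50 = 135291.72
Import VAT = 135291.72 × 15% = 20293.76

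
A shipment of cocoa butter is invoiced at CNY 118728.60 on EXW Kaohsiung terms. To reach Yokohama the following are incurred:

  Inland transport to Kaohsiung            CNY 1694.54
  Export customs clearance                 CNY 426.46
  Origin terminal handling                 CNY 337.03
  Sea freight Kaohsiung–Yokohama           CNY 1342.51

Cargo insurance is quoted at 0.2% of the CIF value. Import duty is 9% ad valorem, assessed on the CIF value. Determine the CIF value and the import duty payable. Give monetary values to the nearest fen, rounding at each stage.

CIF value: CNY 122774.69; import duty: CNY 11049.72

Let C be the CIF value. C = EXW price + pre-shipment costs + freight + 0.2% × C
C − 0.2% × C = 118728.60 + 1694.54 + 426.46 + 337.03 + 1342.51
0.998 × C = 122529.14
C = 122529.14 / 0.998 = 122774.69
Insurance premium = 0.2% × 122774.69 = 245.55
Import duty = 122774.69 × 9% = 11049.72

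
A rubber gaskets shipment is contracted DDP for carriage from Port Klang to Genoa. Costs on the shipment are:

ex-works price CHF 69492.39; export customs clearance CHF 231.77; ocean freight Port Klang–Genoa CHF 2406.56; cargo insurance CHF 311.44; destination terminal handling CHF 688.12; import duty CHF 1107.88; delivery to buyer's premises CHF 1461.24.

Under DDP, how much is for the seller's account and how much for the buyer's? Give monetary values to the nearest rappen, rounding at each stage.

DDP: the seller bears all costs including import duty.
Seller's account: goods 69492.39 + export clearance 231.77 + freight 2406.56 + insurance 311.44 + destination terminal 688.12 + duty 1107.88 + delivery 1461.24 = 75699.40
Buyer's account: 0.00

Seller: CHF 75699.40; buyer: CHF 0.00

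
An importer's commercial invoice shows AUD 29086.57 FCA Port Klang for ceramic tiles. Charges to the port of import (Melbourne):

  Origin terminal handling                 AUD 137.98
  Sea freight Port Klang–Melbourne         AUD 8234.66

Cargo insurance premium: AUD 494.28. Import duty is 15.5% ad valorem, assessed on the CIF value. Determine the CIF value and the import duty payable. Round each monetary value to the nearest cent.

CIF = FCA price + pre-shipment costs + freight + insurance
CIF = 29086.57 + 137.98 + 8234.66 + 494.28 = 37953.49
Import duty = 37953.49 × 15.5% = 5882.79

CIF value: AUD 37953.49; import duty: AUD 5882.79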